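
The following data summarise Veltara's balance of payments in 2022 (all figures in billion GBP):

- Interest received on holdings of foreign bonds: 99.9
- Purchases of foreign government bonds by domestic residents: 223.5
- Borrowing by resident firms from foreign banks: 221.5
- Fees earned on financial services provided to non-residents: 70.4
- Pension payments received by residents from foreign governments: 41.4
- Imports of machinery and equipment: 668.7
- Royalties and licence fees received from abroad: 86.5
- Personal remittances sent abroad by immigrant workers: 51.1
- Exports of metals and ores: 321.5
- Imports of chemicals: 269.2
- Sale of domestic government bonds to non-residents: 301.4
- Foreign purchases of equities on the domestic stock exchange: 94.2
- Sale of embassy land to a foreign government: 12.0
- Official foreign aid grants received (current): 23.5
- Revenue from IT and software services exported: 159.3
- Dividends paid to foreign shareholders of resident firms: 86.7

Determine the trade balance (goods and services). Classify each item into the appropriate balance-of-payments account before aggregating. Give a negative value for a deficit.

Goods: 321.5 - 668.7 - 269.2 = -616.4
Services: 70.4 + 159.3 + 86.5 = 316.2
Trade balance = -616.4 + 316.2 = -300.2
(Excluded from the trade balance — primary income: interest received on holdings of foreign bonds 99.9, dividends paid to foreign shareholders of resident firms 86.7; financial account: purchases of foreign government bonds by domestic residents 223.5, borrowing by resident firms from foreign banks 221.5, sale of domestic government bonds to non-residents 301.4, foreign purchases of equities on the domestic stock exchange 94.2; secondary income: pension payments received by residents from foreign governments 41.4, personal remittances sent abroad by immigrant workers 51.1, official foreign aid grants received (current) 23.5; capital account: sale of embassy land to a foreign government 12.0.)

-300.2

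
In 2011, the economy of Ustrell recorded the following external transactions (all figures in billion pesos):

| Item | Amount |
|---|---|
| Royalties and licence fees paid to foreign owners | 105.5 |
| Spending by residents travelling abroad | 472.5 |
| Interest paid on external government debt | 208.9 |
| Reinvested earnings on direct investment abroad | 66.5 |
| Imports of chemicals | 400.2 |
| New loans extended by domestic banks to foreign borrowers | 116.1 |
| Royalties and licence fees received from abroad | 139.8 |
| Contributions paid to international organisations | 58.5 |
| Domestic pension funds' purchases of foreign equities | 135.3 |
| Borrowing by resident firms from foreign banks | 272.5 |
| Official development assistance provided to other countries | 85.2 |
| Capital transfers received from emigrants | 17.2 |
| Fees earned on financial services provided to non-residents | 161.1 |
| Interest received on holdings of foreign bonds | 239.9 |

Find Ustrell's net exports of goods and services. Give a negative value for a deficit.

Goods: -400.2
Services: -472.5 - 105.5 + 139.8 + 161.1 = -277.1
Trade balance = -400.2 + (-277.1) = -677.3
(Excluded from the trade balance — primary income: interest paid on external government debt 208.9, reinvested earnings on direct investment abroad 66.5, interest received on holdings of foreign bonds 239.9; financial account: new loans extended by domestic banks to foreign borrowers 116.1, domestic pension funds' purchases of foreign equities 135.3, borrowing by resident firms from foreign banks 272.5; secondary income: contributions paid to international organisations 58.5, official development assistance provided to other countries 85.2; capital account: capital transfers received from emigrants 17.2.)

-677.3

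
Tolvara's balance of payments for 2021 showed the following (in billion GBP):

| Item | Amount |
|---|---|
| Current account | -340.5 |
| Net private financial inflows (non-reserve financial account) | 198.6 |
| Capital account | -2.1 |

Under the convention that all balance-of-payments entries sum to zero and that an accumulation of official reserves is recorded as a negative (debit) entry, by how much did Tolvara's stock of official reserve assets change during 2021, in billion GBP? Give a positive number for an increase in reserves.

-144.0

Official reserve transactions balance = -((-340.5) + (-2.1) + 198.6) = 144.0
An accumulation of reserves is recorded as a debit (negative entry), so the change in the stock of reserves is the negative of that balance.
Change in official reserves = -(144.0) = -144.0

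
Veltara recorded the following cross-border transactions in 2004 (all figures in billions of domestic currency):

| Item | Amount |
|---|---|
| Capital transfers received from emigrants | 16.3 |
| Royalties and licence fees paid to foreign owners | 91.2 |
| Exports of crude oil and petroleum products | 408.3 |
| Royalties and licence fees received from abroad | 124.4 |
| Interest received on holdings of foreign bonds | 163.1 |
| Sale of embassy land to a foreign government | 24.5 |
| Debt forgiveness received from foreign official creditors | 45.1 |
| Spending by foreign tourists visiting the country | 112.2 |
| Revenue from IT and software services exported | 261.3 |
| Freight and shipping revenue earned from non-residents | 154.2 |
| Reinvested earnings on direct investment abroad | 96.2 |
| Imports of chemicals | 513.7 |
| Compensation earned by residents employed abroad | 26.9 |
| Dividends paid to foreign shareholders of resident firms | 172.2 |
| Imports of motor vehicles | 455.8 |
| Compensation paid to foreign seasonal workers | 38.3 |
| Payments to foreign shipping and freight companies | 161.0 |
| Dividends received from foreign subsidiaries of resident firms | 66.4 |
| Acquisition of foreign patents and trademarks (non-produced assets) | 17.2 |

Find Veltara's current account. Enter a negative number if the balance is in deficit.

-19.2

Goods: 408.3 - 455.8 - 513.7 = -561.2
Services: 261.3 + 112.2 - 161.0 - 91.2 + 124.4 + 154.2 = 399.9
Primary income: -38.3 + 163.1 + 26.9 + 96.2 - 172.2 + 66.4 = 142.1
Current account = (-561.2) + 399.9 + 142.1 = -19.2
(Excluded from the current account — capital account: capital transfers received from emigrants 16.3, sale of embassy land to a foreign government 24.5, debt forgiveness received from foreign official creditors 45.1, acquisition of foreign patents and trademarks (non-produced assets) 17.2.)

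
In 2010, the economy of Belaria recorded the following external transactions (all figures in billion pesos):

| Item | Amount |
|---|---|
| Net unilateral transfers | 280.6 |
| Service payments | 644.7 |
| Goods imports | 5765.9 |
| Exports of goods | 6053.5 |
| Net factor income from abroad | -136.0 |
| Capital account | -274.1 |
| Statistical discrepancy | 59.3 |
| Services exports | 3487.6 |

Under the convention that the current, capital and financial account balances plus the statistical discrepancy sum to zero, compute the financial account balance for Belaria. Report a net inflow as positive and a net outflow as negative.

-3060.3

Goods balance = 6053.5 - 5765.9 = 287.6
Services balance = 3487.6 - 644.7 = 2842.9
Trade balance (goods + services) = 287.6 + 2842.9 = 3130.5
Net primary income = -136.0
Net secondary income = 280.6
Current account = 3130.5 + (-136.0) + 280.6 = 3275.1
Financial account = -(3275.1 + (-274.1) + 59.3) = -3060.3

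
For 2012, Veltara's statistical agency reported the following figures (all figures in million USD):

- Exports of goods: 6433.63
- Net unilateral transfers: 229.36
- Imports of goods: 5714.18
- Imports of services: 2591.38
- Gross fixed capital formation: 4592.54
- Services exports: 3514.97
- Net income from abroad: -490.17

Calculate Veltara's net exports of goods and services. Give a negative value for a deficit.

Goods balance = 6433.63 - 5714.18 = 719.45
Services balance = 3514.97 - 2591.38 = 923.59
Trade balance (goods + services) = 719.45 + 923.59 = 1643.04

1643.04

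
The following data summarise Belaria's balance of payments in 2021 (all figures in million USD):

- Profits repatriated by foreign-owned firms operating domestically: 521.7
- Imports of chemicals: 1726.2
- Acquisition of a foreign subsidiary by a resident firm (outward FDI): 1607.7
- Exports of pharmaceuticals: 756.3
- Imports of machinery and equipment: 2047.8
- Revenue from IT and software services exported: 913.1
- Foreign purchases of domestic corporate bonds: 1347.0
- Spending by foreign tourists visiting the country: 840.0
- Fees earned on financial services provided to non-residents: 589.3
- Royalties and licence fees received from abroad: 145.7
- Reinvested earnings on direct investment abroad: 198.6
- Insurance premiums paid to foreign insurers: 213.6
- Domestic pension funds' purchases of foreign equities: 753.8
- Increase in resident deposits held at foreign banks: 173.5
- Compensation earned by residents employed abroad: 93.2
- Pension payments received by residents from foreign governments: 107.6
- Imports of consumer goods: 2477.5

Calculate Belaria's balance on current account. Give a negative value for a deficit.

Goods: -2047.8 + 756.3 - 1726.2 - 2477.5 = -5495.2
Services: 840.0 + 589.3 + 145.7 + 913.1 - 213.6 = 2274.5
Primary income: 198.6 + 93.2 - 521.7 = -229.9
Secondary income: 107.6
Current account = (-5495.2) + 2274.5 + (-229.9) + 107.6 = -3343.0
(Excluded from the current account — financial account: acquisition of a foreign subsidiary by a resident firm (outward FDI) 1607.7, foreign purchases of domestic corporate bonds 1347.0, domestic pension funds' purchases of foreign equities 753.8, increase in resident deposits held at foreign banks 173.5.)

-3343.0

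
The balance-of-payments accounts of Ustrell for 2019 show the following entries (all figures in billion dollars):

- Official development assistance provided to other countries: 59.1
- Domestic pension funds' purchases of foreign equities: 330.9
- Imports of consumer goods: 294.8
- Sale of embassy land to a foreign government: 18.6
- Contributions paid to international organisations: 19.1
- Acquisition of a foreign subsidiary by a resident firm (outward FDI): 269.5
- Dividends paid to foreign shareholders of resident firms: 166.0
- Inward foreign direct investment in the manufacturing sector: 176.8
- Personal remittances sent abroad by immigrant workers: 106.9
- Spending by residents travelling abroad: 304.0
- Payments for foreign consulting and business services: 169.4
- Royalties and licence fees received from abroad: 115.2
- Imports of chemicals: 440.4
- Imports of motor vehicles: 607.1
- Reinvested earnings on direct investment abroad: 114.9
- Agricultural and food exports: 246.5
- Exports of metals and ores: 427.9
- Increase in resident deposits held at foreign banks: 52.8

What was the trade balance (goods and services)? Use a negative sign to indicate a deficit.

Goods: 427.9 - 440.4 - 294.8 - 607.1 + 246.5 = -667.9
Services: -169.4 - 304.0 + 115.2 = -358.2
Trade balance = -667.9 + (-358.2) = -1026.1
(Excluded from the trade balance — secondary income: official development assistance provided to other countries 59.1, contributions paid to international organisations 19.1, personal remittances sent abroad by immigrant workers 106.9; financial account: domestic pension funds' purchases of foreign equities 330.9, acquisition of a foreign subsidiary by a resident firm (outward FDI) 269.5, inward foreign direct investment in the manufacturing sector 176.8, increase in resident deposits held at foreign banks 52.8; capital account: sale of embassy land to a foreign government 18.6; primary income: dividends paid to foreign shareholders of resident firms 166.0, reinvested earnings on direct investment abroad 114.9.)

-1026.1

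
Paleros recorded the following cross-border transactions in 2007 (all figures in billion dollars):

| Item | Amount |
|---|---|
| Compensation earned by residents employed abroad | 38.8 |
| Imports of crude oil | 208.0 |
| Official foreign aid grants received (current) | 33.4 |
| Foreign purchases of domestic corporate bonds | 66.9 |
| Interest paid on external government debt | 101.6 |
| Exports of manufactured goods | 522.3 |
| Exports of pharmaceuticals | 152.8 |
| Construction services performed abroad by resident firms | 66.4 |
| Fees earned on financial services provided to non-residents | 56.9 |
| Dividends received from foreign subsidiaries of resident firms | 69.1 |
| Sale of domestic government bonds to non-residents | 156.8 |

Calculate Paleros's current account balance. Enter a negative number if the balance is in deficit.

Goods: -208.0 + 522.3 + 152.8 = 467.1
Services: 66.4 + 56.9 = 123.3
Primary income: -101.6 + 38.8 + 69.1 = 6.3
Secondary income: 33.4
Current account = 467.1 + 123.3 + 6.3 + 33.4 = 630.1
(Excluded from the current account — financial account: foreign purchases of domestic corporate bonds 66.9, sale of domestic government bonds to non-residents 156.8.)

630.1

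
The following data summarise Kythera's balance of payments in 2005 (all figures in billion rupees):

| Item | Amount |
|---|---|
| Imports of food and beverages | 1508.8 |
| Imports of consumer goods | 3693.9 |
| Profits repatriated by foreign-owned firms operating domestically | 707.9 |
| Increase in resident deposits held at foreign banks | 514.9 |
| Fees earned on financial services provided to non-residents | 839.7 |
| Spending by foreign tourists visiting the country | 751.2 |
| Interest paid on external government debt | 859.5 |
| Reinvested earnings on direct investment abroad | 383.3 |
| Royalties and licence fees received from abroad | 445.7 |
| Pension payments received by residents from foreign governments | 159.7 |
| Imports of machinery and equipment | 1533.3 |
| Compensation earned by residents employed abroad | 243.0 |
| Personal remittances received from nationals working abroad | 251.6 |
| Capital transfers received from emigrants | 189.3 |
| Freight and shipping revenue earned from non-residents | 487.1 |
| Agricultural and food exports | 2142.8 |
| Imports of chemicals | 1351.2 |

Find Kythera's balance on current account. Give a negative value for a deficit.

Goods: -1508.8 - 1533.3 - 1351.2 + 2142.8 - 3693.9 = -5944.4
Services: 445.7 + 839.7 + 751.2 + 487.1 = 2523.7
Primary income: -707.9 + 243.0 + 383.3 - 859.5 = -941.1
Secondary income: 251.6 + 159.7 = 411.3
Current account = (-5944.4) + 2523.7 + (-941.1) + 411.3 = -3950.5
(Excluded from the current account — financial account: increase in resident deposits held at foreign banks 514.9; capital account: capital transfers received from emigrants 189.3.)

-3950.5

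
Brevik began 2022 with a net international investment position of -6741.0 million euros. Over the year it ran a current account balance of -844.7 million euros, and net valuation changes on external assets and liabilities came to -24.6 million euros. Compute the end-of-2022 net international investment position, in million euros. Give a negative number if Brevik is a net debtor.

Change in NIIP = current account + net valuation change = -844.7 + (-24.6) = -869.3
End-of-year NIIP = -6741.0 + (-869.3) = -7610.3

-7610.3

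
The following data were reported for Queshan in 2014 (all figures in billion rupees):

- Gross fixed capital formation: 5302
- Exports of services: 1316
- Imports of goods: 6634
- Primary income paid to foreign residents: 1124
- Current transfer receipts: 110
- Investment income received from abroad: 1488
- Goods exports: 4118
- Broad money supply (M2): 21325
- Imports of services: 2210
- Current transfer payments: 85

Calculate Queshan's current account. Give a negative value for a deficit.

-3021

Goods balance = 4118 - 6634 = -2516
Services balance = 1316 - 2210 = -894
Trade balance (goods + services) = -2516 + (-894) = -3410
Net primary income = 1488 - 1124 = 364
Net secondary income = 110 - 85 = 25
Current account = -3410 + 364 + 25 = -3021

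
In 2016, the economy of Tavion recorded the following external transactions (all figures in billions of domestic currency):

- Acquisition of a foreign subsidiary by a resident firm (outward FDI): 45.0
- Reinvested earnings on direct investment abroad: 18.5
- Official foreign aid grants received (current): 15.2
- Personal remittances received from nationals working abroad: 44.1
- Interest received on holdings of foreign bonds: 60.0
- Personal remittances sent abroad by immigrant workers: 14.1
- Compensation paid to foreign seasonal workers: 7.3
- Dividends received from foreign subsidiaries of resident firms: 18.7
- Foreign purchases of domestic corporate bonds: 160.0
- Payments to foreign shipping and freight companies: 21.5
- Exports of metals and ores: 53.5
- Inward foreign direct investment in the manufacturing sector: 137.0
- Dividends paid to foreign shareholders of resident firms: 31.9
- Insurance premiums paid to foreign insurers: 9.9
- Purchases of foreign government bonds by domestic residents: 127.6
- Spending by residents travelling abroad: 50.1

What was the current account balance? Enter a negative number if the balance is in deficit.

Goods: 53.5
Services: -9.9 - 21.5 - 50.1 = -81.5
Primary income: -7.3 - 31.9 + 60.0 + 18.5 + 18.7 = 58.0
Secondary income: 44.1 - 14.1 + 15.2 = 45.2
Current account = 53.5 + (-81.5) + 58.0 + 45.2 = 75.2
(Excluded from the current account — financial account: acquisition of a foreign subsidiary by a resident firm (outward FDI) 45.0, foreign purchases of domestic corporate bonds 160.0, inward foreign direct investment in the manufacturing sector 137.0, purchases of foreign government bonds by domestic residents 127.6.)

75.2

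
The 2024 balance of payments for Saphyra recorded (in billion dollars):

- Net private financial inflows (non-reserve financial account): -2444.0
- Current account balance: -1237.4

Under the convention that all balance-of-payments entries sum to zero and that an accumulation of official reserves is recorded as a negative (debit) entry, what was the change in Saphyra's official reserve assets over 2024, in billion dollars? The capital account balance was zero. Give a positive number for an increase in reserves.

-3681.4

Official reserve transactions balance = -((-1237.4) + (-2444.0)) = 3681.4
An accumulation of reserves is recorded as a debit (negative entry), so the change in the stock of reserves is the negative of that balance.
Change in official reserves = -(3681.4) = -3681.4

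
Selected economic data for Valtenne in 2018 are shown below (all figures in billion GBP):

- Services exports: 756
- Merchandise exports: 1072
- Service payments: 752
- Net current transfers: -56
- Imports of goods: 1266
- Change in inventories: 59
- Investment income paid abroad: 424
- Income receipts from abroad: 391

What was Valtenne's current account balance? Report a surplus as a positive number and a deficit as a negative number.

Goods balance = 1072 - 1266 = -194
Services balance = 756 - 752 = 4
Trade balance (goods + services) = -194 + 4 = -190
Net primary income = 391 - 424 = -33
Net secondary income = -56
Current account = -190 + (-33) + (-56) = -279

-279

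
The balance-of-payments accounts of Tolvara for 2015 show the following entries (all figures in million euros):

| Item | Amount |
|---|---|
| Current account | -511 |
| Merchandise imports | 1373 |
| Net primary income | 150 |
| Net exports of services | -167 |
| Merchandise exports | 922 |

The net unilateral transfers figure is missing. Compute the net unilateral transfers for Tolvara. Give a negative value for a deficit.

-43

Current account = goods balance + services balance + net primary income + net secondary income
Sum of the known components = -468
Net unilateral transfers = CA - (known components) = -511 - (-468) = -43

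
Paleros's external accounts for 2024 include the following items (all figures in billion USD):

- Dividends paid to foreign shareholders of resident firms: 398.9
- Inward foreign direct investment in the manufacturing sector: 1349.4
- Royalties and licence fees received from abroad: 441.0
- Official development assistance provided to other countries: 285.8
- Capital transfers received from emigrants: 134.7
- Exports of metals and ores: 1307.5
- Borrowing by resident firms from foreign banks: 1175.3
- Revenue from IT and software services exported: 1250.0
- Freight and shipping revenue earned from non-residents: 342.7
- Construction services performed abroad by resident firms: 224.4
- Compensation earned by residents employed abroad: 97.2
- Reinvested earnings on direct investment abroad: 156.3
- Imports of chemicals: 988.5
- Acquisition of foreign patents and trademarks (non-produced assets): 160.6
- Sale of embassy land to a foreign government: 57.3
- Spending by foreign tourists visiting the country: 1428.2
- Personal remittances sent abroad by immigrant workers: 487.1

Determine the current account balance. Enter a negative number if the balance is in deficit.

Goods: 1307.5 - 988.5 = 319.0
Services: 1250.0 + 1428.2 + 342.7 + 441.0 + 224.4 = 3686.3
Primary income: -398.9 + 97.2 + 156.3 = -145.4
Secondary income: -487.1 - 285.8 = -772.9
Current account = 319.0 + 3686.3 + (-145.4) + (-772.9) = 3087.0
(Excluded from the current account — financial account: inward foreign direct investment in the manufacturing sector 1349.4, borrowing by resident firms from foreign banks 1175.3; capital account: capital transfers received from emigrants 134.7, acquisition of foreign patents and trademarks (non-produced assets) 160.6, sale of embassy land to a foreign government 57.3.)

3087.0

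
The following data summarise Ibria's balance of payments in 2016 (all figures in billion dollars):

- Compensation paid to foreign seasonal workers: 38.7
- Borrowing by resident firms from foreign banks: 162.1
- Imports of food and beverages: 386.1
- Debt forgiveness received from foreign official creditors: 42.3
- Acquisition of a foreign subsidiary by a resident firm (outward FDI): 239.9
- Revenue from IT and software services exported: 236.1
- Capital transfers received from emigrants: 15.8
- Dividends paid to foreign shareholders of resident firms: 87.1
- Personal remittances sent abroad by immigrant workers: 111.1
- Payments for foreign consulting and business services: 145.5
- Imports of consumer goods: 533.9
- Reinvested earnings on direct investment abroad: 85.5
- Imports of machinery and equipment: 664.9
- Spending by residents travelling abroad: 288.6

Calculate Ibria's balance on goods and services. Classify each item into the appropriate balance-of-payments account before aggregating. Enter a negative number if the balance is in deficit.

Goods: -386.1 - 533.9 - 664.9 = -1584.9
Services: -288.6 - 145.5 + 236.1 = -198.0
Trade balance = -1584.9 + (-198.0) = -1782.9
(Excluded from the trade balance — primary income: compensation paid to foreign seasonal workers 38.7, dividends paid to foreign shareholders of resident firms 87.1, reinvested earnings on direct investment abroad 85.5; financial account: borrowing by resident firms from foreign banks 162.1, acquisition of a foreign subsidiary by a resident firm (outward FDI) 239.9; capital account: debt forgiveness received from foreign official creditors 42.3, capital transfers received from emigrants 15.8; secondary income: personal remittances sent abroad by immigrant workers 111.1.)

-1782.9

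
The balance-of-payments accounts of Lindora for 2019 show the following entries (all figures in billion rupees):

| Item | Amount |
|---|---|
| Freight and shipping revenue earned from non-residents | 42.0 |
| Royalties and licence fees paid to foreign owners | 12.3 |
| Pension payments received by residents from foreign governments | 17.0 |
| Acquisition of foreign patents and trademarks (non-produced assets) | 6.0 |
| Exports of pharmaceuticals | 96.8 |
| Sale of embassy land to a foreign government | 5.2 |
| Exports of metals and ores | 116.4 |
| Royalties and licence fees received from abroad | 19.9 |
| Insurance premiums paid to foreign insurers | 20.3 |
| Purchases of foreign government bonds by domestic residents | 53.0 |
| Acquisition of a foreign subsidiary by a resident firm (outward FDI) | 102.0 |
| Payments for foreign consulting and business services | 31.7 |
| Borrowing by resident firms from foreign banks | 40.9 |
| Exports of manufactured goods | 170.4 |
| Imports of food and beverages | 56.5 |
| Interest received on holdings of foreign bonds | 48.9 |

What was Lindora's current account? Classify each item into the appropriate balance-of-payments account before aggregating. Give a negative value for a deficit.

390.6

Goods: 116.4 - 56.5 + 96.8 + 170.4 = 327.1
Services: 42.0 - 12.3 + 19.9 - 20.3 - 31.7 = -2.4
Primary income: 48.9
Secondary income: 17.0
Current account = 327.1 + (-2.4) + 48.9 + 17.0 = 390.6
(Excluded from the current account — capital account: acquisition of foreign patents and trademarks (non-produced assets) 6.0, sale of embassy land to a foreign government 5.2; financial account: purchases of foreign government bonds by domestic residents 53.0, acquisition of a foreign subsidiary by a resident firm (outward FDI) 102.0, borrowing by resident firms from foreign banks 40.9.)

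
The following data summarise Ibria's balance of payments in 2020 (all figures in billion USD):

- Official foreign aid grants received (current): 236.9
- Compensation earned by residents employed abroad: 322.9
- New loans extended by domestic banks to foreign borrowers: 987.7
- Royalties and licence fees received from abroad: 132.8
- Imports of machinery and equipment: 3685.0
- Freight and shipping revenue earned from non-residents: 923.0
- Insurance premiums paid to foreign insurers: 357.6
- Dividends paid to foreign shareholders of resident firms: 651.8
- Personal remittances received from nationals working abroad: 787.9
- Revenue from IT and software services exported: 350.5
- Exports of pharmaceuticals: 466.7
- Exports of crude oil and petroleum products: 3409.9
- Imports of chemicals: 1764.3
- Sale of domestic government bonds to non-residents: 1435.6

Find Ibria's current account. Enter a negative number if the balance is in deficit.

171.9

Goods: 466.7 - 1764.3 - 3685.0 + 3409.9 = -1572.7
Services: -357.6 + 350.5 + 923.0 + 132.8 = 1048.7
Primary income: 322.9 - 651.8 = -328.9
Secondary income: 787.9 + 236.9 = 1024.8
Current account = (-1572.7) + 1048.7 + (-328.9) + 1024.8 = 171.9
(Excluded from the current account — financial account: new loans extended by domestic banks to foreign borrowers 987.7, sale of domestic government bonds to non-residents 1435.6.)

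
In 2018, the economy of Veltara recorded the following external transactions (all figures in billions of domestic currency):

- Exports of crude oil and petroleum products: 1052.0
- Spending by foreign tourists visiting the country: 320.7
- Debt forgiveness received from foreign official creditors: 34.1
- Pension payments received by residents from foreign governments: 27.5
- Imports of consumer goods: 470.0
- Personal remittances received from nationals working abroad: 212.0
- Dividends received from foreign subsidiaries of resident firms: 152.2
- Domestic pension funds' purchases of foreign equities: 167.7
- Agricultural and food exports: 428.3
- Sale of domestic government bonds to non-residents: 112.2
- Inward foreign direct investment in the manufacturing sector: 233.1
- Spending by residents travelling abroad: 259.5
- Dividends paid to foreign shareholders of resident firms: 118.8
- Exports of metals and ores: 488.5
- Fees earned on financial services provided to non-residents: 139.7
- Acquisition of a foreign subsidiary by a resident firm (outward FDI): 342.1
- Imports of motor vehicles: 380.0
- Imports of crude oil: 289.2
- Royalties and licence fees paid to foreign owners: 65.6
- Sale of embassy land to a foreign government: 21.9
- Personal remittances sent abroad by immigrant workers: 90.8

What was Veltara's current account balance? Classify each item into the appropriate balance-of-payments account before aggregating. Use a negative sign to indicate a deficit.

Goods: -380.0 + 488.5 - 289.2 + 428.3 - 470.0 + 1052.0 = 829.6
Services: -65.6 + 139.7 - 259.5 + 320.7 = 135.3
Primary income: -118.8 + 152.2 = 33.4
Secondary income: 212.0 + 27.5 - 90.8 = 148.7
Current account = 829.6 + 135.3 + 33.4 + 148.7 = 1147.0
(Excluded from the current account — capital account: debt forgiveness received from foreign official creditors 34.1, sale of embassy land to a foreign government 21.9; financial account: domestic pension funds' purchases of foreign equities 167.7, sale of domestic government bonds to non-residents 112.2, inward foreign direct investment in the manufacturing sector 233.1, acquisition of a foreign subsidiary by a resident firm (outward FDI) 342.1.)

1147.0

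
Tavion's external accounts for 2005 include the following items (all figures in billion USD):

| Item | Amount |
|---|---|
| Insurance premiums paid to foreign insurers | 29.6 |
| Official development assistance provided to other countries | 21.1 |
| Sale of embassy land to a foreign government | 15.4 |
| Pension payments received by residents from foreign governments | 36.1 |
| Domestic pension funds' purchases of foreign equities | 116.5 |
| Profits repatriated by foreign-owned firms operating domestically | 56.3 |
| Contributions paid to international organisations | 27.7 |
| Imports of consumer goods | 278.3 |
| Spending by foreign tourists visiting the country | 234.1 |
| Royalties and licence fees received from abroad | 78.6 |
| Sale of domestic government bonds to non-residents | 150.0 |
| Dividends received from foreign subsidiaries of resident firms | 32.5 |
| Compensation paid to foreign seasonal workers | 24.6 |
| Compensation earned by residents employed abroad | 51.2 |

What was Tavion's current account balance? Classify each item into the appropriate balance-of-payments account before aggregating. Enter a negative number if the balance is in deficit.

Goods: -278.3
Services: -29.6 + 234.1 + 78.6 = 283.1
Primary income: -24.6 - 56.3 + 51.2 + 32.5 = 2.8
Secondary income: 36.1 - 27.7 - 21.1 = -12.7
Current account = (-278.3) + 283.1 + 2.8 + (-12.7) = -5.1
(Excluded from the current account — capital account: sale of embassy land to a foreign government 15.4; financial account: domestic pension funds' purchases of foreign equities 116.5, sale of domestic government bonds to non-residents 150.0.)

-5.1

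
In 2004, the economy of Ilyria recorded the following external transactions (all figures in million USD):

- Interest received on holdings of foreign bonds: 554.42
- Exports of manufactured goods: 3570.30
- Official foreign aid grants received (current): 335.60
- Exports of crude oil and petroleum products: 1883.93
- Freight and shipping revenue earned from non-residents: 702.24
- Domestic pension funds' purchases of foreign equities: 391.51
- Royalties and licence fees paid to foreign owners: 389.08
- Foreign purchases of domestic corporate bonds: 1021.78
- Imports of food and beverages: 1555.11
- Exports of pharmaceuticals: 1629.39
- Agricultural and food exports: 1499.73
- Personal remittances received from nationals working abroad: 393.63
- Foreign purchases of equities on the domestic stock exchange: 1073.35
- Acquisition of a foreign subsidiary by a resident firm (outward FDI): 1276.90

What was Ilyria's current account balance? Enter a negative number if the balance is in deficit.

Goods: 1629.39 + 1499.73 - 1555.11 + 1883.93 + 3570.30 = 7028.24
Services: -389.08 + 702.24 = 313.16
Primary income: 554.42
Secondary income: 335.60 + 393.63 = 729.23
Current account = 7028.24 + 313.16 + 554.42 + 729.23 = 8625.05
(Excluded from the current account — financial account: domestic pension funds' purchases of foreign equities 391.51, foreign purchases of domestic corporate bonds 1021.78, foreign purchases of equities on the domestic stock exchange 1073.35, acquisition of a foreign subsidiary by a resident firm (outward FDI) 1276.90.)

8625.05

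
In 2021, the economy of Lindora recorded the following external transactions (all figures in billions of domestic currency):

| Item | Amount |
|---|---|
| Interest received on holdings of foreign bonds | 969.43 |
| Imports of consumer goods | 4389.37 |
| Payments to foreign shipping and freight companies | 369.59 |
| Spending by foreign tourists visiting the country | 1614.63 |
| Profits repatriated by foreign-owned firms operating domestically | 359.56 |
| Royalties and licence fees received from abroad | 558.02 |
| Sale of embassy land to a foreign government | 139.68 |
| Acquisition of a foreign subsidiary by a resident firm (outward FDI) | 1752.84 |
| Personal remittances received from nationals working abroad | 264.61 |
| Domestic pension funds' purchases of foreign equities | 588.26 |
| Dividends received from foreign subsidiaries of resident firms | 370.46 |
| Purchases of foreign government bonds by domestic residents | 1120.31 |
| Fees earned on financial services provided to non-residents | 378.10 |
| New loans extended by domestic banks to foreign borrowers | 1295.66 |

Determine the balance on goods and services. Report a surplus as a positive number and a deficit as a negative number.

-2208.21

Goods: -4389.37
Services: 1614.63 + 558.02 + 378.10 - 369.59 = 2181.16
Trade balance = -4389.37 + 2181.16 = -2208.21
(Excluded from the trade balance — primary income: interest received on holdings of foreign bonds 969.43, profits repatriated by foreign-owned firms operating domestically 359.56, dividends received from foreign subsidiaries of resident firms 370.46; capital account: sale of embassy land to a foreign government 139.68; financial account: acquisition of a foreign subsidiary by a resident firm (outward FDI) 1752.84, domestic pension funds' purchases of foreign equities 588.26, purchases of foreign government bonds by domestic residents 1120.31, new loans extended by domestic banks to foreign borrowers 1295.66; secondary income: personal remittances received from nationals working abroad 264.61.)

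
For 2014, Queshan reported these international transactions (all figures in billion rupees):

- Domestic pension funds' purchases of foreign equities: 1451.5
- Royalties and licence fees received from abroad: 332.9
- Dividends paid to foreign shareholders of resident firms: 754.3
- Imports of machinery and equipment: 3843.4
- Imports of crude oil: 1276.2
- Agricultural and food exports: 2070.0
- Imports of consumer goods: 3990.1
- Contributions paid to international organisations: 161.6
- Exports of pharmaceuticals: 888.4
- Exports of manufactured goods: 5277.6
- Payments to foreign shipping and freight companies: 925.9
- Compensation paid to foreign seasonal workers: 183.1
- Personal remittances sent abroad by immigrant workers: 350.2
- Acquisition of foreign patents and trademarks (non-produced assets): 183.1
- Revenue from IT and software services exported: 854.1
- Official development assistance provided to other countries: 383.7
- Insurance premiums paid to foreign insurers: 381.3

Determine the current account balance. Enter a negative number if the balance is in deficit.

-2826.8

Goods: -3843.4 - 3990.1 + 888.4 + 2070.0 + 5277.6 - 1276.2 = -873.7
Services: 332.9 + 854.1 - 925.9 - 381.3 = -120.2
Primary income: -183.1 - 754.3 = -937.4
Secondary income: -161.6 - 350.2 - 383.7 = -895.5
Current account = (-873.7) + (-120.2) + (-937.4) + (-895.5) = -2826.8
(Excluded from the current account — financial account: domestic pension funds' purchases of foreign equities 1451.5; capital account: acquisition of foreign patents and trademarks (non-produced assets) 183.1.)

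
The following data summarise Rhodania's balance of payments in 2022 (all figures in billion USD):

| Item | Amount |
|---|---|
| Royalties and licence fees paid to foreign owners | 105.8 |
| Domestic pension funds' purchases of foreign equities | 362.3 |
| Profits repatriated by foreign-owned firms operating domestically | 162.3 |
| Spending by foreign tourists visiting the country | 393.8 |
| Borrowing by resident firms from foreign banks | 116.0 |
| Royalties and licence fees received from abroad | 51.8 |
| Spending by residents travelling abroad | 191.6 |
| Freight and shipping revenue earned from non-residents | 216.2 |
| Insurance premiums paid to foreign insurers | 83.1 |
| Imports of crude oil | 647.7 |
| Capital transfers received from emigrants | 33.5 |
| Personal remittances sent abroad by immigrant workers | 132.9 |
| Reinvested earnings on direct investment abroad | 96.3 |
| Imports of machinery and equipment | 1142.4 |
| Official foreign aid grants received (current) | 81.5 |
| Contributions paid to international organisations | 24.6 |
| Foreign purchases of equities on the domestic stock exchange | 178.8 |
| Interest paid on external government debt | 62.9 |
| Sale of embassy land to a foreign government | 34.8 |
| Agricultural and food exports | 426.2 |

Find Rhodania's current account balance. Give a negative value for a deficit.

-1287.5

Goods: -1142.4 + 426.2 - 647.7 = -1363.9
Services: 51.8 - 191.6 - 105.8 - 83.1 + 393.8 + 216.2 = 281.3
Primary income: -62.9 + 96.3 - 162.3 = -128.9
Secondary income: 81.5 - 132.9 - 24.6 = -76.0
Current account = (-1363.9) + 281.3 + (-128.9) + (-76.0) = -1287.5
(Excluded from the current account — financial account: domestic pension funds' purchases of foreign equities 362.3, borrowing by resident firms from foreign banks 116.0, foreign purchases of equities on the domestic stock exchange 178.8; capital account: capital transfers received from emigrants 33.5, sale of embassy land to a foreign government 34.8.)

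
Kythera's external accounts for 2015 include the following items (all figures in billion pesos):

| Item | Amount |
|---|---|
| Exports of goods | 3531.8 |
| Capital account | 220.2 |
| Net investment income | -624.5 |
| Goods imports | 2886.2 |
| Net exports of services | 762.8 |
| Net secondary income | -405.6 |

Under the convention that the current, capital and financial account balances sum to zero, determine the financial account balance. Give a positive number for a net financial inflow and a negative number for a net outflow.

-598.5

Goods balance = 3531.8 - 2886.2 = 645.6
Services balance = 762.8
Trade balance (goods + services) = 645.6 + 762.8 = 1408.4
Net primary income = -624.5
Net secondary income = -405.6
Current account = 1408.4 + (-624.5) + (-405.6) = 378.3
Financial account = -(378.3 + 220.2) = -598.5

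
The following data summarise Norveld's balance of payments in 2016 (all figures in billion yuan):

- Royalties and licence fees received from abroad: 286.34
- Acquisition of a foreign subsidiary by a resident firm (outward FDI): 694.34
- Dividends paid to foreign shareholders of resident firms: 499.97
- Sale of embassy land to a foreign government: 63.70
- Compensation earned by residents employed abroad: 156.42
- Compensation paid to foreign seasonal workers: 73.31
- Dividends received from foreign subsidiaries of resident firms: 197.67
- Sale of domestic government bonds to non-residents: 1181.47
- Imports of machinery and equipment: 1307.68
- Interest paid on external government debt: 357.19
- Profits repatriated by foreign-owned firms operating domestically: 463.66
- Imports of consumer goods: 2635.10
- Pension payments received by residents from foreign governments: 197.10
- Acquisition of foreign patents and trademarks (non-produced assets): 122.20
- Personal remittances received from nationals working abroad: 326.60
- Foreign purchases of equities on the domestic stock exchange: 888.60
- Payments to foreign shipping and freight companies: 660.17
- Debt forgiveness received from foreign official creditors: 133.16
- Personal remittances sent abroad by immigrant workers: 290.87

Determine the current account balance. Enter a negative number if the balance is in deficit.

Goods: -2635.10 - 1307.68 = -3942.78
Services: -660.17 + 286.34 = -373.83
Primary income: -73.31 + 156.42 - 499.97 - 463.66 + 197.67 - 357.19 = -1040.04
Secondary income: -290.87 + 326.60 + 197.10 = 232.83
Current account = (-3942.78) + (-373.83) + (-1040.04) + 232.83 = -5123.82
(Excluded from the current account — financial account: acquisition of a foreign subsidiary by a resident firm (outward FDI) 694.34, sale of domestic government bonds to non-residents 1181.47, foreign purchases of equities on the domestic stock exchange 888.60; capital account: sale of embassy land to a foreign government 63.70, acquisition of foreign patents and trademarks (non-produced assets) 122.20, debt forgiveness received from foreign official creditors 133.16.)

-5123.82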